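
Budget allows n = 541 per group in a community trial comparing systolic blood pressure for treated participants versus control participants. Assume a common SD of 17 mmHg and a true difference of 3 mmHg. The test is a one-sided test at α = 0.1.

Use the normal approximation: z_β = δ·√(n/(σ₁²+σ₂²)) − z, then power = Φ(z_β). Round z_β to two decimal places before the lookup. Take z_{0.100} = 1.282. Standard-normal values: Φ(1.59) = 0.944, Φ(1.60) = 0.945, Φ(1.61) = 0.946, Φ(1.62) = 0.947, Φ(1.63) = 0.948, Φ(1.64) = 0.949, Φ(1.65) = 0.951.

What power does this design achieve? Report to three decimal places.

z_β = δ·√(n/(σ₁²+σ₂²)) − z_α
    = 3 · √(541/578) − 1.282
    = 3 · 0.96746 − 1.282
    = 2.9024 − 1.282 = 1.6204 → 1.62
Power = Φ(1.62) = 0.947.

Power ≈ 0.947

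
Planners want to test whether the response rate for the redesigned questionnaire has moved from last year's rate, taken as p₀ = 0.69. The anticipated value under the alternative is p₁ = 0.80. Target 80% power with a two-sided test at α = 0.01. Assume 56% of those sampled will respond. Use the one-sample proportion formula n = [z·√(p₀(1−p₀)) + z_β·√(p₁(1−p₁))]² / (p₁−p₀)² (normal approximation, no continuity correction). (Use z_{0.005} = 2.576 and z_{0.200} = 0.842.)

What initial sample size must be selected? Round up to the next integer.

n = 345

n = [z_{α/2}·√(p₀q₀) + z_β·√(p₁q₁)]² / (p₁ − p₀)²
  = [2.576·√(0.69·0.31) + 0.842·√(0.80·0.20)]² / (0.11)²
  = [2.576·0.4625 + 0.842·0.4000]² / 0.0121
  = [1.5282]² / 0.0121
  = 193.00
Adjust for 56% response: 193.00 / 0.56 = 344.65.
Round up → n = 345.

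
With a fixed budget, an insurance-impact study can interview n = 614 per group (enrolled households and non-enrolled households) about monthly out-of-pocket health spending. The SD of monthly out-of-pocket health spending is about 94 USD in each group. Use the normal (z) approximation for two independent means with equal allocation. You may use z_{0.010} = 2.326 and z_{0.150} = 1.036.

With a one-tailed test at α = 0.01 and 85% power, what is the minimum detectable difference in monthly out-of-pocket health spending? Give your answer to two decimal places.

Minimum detectable difference ≈ 18.04 USD

δ = (z_α + z_β) · √((σ₁²+σ₂²)/n)
  = (2.326 + 1.036) · √(17672/614)
  = 3.362 · √28.7818
  = 3.362 · 5.3649
  = 18.0367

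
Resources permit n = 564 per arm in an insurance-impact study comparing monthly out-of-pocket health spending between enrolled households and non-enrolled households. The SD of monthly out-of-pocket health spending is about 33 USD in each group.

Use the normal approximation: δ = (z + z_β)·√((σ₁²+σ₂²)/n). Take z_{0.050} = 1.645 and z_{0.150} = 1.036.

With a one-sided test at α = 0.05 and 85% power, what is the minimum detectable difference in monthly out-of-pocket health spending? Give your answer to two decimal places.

Minimum detectable difference ≈ 5.27 USD

δ = (z_α + z_β) · √((σ₁²+σ₂²)/n)
  = (1.645 + 1.036) · √(2178/564)
  = 2.681 · √3.8617
  = 2.681 · 1.9651
  = 5.2685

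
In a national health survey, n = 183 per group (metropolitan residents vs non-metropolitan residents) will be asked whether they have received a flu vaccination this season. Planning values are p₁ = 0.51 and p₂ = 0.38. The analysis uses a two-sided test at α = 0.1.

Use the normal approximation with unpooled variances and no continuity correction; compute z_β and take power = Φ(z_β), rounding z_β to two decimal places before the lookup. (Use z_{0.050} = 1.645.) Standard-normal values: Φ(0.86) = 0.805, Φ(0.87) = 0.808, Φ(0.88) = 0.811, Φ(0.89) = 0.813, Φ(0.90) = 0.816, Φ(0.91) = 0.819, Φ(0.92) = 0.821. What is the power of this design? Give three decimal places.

z_β = |p₁−p₂|·√(n/[p₁q₁+p₂q₂]) − z_{α/2}
    = 0.13 · √(183/0.4855) − 1.645
    = 0.13 · 19.4147 − 1.645
    = 2.5239 − 1.645 = 0.8789 → 0.88
Power = Φ(0.88) = 0.811.

Power ≈ 0.811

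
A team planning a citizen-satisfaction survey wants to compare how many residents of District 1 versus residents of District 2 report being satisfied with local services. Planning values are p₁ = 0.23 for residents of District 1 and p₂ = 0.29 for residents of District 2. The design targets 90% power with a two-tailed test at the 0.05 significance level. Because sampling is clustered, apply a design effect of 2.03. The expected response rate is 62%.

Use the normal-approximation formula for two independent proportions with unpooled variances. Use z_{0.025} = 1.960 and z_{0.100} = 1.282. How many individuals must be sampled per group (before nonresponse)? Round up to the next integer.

n = 3662 per group

n = (z_{α/2} + z_β)² · [p₁(1−p₁) + p₂(1−p₂)] / (p₁ − p₂)²
  = (1.960 + 1.282)² · (0.23·0.77 + 0.29·0.71) / (-0.06)²
  = (3.242)² · (0.1771 + 0.2059) / 0.0036
  = 10.5106 · 0.3830 / 0.0036
  = 1118.21
Design effect: 2.03 × 1118.21 = 2269.96.
Adjust for 62% response: 2269.96 / 0.62 = 3661.23.
Round up → n = 3662 per group.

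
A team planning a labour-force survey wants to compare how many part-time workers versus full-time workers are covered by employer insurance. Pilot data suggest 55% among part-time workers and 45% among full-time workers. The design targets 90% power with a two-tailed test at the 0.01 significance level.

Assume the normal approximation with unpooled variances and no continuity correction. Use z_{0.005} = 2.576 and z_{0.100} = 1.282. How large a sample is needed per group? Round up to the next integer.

n = (z_{α/2} + z_β)² · [p₁(1−p₁) + p₂(1−p₂)] / (p₁ − p₂)²
  = (2.576 + 1.282)² · (0.55·0.45 + 0.45·0.55) / (0.10)²
  = (3.858)² · (0.2475 + 0.2475) / 0.0100
  = 14.8842 · 0.4950 / 0.0100
  = 736.77
Round up → n = 737 per group.

n = 737 per group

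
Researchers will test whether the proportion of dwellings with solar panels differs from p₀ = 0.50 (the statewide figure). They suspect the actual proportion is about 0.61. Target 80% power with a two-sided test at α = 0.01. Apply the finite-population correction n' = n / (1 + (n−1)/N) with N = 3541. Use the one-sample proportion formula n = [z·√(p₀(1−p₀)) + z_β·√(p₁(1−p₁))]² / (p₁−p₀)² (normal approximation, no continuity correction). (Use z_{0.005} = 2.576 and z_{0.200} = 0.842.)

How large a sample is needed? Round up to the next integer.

n = [z_{α/2}·√(p₀q₀) + z_β·√(p₁q₁)]² / (p₁ − p₀)²
  = [2.576·√(0.50·0.50) + 0.842·√(0.61·0.39)]² / (0.11)²
  = [2.576·0.5000 + 0.842·0.4877]² / 0.0121
  = [1.6987]² / 0.0121
  = 238.47
Finite-population correction (N = 3541): 238.47 / (1 + (238.47 − 1)/3541) = 223.49.
Round up → n = 224.

n = 224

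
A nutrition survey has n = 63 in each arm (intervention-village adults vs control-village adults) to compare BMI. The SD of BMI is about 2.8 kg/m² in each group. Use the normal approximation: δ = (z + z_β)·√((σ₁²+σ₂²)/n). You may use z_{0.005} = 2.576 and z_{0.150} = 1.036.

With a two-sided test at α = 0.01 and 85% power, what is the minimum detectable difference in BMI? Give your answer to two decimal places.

δ = (z_{α/2} + z_β) · √((σ₁²+σ₂²)/n)
  = (2.576 + 1.036) · √(15.68/63)
  = 3.612 · √0.24889
  = 3.612 · 0.4989
  = 1.8020

Minimum detectable difference ≈ 1.80 kg/m²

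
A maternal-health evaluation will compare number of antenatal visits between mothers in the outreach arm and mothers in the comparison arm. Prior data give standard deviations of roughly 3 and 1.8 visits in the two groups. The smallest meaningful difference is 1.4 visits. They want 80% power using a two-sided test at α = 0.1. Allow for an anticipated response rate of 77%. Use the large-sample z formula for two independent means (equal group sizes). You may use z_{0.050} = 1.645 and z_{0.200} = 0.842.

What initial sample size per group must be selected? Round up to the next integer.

n = 51 per group

n = (z_{α/2} + z_β)² · (σ₁² + σ₂²) / δ²
  = (1.645 + 0.842)² · (3² + 1.8² = 12.24) / 1.4²
  = 6.1852 · 12.24 / 1.96
  = 38.63
Adjust for 77% response: 38.63 / 0.77 = 50.16.
Round up → n = 51 per group.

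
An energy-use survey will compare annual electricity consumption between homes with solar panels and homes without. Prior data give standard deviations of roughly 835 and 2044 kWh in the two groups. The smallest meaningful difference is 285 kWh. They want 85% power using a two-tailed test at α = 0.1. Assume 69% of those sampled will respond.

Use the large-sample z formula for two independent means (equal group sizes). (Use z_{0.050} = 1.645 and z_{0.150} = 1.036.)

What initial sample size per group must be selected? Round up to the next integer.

n = (z_{α/2} + z_β)² · (σ₁² + σ₂²) / δ²
  = (1.645 + 1.036)² · (835² + 2044² = 4875161) / 285²
  = 7.1878 · 4875161 / 81225
  = 431.41
Adjust for 69% response: 431.41 / 0.69 = 625.24.
Round up → n = 626 per group.

n = 626 per group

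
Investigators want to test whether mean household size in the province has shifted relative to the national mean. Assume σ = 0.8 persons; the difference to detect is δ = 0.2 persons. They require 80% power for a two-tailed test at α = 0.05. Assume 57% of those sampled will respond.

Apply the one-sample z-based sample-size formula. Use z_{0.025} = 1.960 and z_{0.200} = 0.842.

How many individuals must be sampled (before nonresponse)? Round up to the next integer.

n = 221

n = (z_{α/2} + z_β)² · σ² / δ²
  = (1.960 + 0.842)² · 0.8² / 0.2²
  = 7.8512 · 0.64 / 0.04
  = 125.62
Adjust for 57% response: 125.62 / 0.57 = 220.38.
Round up → n = 221.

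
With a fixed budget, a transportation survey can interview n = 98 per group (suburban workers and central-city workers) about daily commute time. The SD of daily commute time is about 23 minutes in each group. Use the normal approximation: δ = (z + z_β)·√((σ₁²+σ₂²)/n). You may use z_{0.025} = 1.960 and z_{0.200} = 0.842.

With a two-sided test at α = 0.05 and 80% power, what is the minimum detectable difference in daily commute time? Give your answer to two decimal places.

δ = (z_{α/2} + z_β) · √((σ₁²+σ₂²)/n)
  = (1.960 + 0.842) · √(1058/98)
  = 2.802 · √10.7959
  = 2.802 · 3.2857
  = 9.2066

Minimum detectable difference ≈ 9.21 minutes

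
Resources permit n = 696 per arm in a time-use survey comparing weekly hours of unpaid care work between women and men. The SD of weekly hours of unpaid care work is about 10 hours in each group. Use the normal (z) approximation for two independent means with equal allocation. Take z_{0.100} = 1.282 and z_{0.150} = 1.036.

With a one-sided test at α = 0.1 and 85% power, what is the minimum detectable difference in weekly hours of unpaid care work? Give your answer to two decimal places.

Minimum detectable difference ≈ 1.24 hours

δ = (z_α + z_β) · √((σ₁²+σ₂²)/n)
  = (1.282 + 1.036) · √(200/696)
  = 2.318 · √0.28736
  = 2.318 · 0.5361
  = 1.2426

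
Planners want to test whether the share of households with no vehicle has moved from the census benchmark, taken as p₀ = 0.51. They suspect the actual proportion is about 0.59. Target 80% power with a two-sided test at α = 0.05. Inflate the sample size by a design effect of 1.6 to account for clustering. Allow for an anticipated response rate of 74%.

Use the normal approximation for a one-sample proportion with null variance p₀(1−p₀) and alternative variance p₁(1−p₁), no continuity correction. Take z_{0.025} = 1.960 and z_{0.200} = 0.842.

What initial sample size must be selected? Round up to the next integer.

n = 657

n = [z_{α/2}·√(p₀q₀) + z_β·√(p₁q₁)]² / (p₁ − p₀)²
  = [1.960·√(0.51·0.49) + 0.842·√(0.59·0.41)]² / (0.08)²
  = [1.960·0.4999 + 0.842·0.4918]² / 0.0064
  = [1.3939]² / 0.0064
  = 303.60
Design effect: 1.6 × 303.60 = 485.76.
Adjust for 74% response: 485.76 / 0.74 = 656.43.
Round up → n = 657.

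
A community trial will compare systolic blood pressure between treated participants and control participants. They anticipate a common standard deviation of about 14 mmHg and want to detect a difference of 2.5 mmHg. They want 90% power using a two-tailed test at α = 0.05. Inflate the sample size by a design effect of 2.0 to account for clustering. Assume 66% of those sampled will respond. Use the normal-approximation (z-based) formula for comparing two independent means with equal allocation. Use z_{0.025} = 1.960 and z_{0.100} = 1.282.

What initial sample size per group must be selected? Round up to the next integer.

n = (z_{α/2} + z_β)² · (σ₁² + σ₂²) / δ²
  = (1.960 + 1.282)² · (2·14² = 392) / 2.5²
  = 10.5106 · 392 / 6.25
  = 659.22
Design effect: 2.0 × 659.22 = 1318.45.
Adjust for 66% response: 1318.45 / 0.66 = 1997.64.
Round up → n = 1998 per group.

n = 1998 per group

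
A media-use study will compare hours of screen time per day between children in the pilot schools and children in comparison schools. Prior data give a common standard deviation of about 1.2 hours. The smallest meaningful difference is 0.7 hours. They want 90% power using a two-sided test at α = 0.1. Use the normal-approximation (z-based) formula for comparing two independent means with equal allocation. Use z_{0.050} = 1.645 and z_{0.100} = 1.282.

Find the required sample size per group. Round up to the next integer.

n = (z_{α/2} + z_β)² · (σ₁² + σ₂²) / δ²
  = (1.645 + 1.282)² · (2·1.2² = 2.88) / 0.7²
  = 8.5673 · 2.88 / 0.49
  = 50.35
Round up → n = 51 per group.

n = 51 per group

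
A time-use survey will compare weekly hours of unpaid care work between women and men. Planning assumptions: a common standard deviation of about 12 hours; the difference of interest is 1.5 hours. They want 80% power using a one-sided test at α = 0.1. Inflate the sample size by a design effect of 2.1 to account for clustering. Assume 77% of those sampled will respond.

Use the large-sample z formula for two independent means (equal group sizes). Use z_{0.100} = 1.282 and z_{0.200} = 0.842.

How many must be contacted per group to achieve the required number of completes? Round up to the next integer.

n = 1575 per group

n = (z_α + z_β)² · (σ₁² + σ₂²) / δ²
  = (1.282 + 0.842)² · (2·12² = 288) / 1.5²
  = 4.5114 · 288 / 2.25
  = 577.46
Design effect: 2.1 × 577.46 = 1212.66.
Adjust for 77% response: 1212.66 / 0.77 = 1574.88.
Round up → n = 1575 per group.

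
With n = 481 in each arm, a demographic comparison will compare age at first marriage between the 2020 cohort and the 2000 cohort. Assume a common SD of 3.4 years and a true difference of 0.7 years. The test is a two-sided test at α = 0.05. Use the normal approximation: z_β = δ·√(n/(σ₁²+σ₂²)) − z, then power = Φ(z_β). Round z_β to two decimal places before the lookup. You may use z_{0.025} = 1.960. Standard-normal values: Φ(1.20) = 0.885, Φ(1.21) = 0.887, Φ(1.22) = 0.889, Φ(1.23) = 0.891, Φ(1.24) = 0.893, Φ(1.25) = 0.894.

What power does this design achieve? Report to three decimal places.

z_β = δ·√(n/(σ₁²+σ₂²)) − z_{α/2}
    = 0.7 · √(481/23.12) − 1.960
    = 0.7 · 4.56119 − 1.960
    = 3.1928 − 1.960 = 1.2328 → 1.23
Power = Φ(1.23) = 0.891.

Power ≈ 0.891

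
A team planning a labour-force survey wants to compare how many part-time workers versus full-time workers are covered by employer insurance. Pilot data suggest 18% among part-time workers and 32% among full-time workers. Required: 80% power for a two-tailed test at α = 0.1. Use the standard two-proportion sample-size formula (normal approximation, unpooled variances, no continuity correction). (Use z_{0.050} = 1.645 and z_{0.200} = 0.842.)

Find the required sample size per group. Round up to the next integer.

n = (z_{α/2} + z_β)² · [p₁(1−p₁) + p₂(1−p₂)] / (p₁ − p₂)²
  = (1.645 + 0.842)² · (0.18·0.82 + 0.32·0.68) / (-0.14)²
  = (2.487)² · (0.1476 + 0.2176) / 0.0196
  = 6.1852 · 0.3652 / 0.0196
  = 115.25
Round up → n = 116 per group.

n = 116 per group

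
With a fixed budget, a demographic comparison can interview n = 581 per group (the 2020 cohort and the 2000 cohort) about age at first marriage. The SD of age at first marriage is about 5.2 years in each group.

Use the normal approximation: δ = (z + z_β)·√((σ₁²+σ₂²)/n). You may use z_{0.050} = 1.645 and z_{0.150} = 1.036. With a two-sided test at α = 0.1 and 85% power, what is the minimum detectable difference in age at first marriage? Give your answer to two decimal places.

Minimum detectable difference ≈ 0.82 years

δ = (z_{α/2} + z_β) · √((σ₁²+σ₂²)/n)
  = (1.645 + 1.036) · √(54.08/581)
  = 2.681 · √0.09308
  = 2.681 · 0.3051
  = 0.8180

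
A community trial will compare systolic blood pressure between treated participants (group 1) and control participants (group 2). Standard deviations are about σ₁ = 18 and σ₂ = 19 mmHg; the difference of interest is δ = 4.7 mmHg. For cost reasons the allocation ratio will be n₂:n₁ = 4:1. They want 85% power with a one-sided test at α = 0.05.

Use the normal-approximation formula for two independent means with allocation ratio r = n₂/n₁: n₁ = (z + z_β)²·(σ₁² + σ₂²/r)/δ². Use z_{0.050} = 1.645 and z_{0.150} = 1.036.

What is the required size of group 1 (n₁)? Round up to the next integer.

n₁ = 135

n₁ = (z_α + z_β)² · (σ₁² + σ₂²/r) / δ²
   = (1.645 + 1.036)² · (18² + 19²/4) / 4.7²
   = 7.1878 · (324 + 90.25) / 22.09
   = 7.1878 · 414.25 / 22.09
   = 134.79
Round up → n₁ = 135; n₂ = r·n₁ = 4 × 135 = 540.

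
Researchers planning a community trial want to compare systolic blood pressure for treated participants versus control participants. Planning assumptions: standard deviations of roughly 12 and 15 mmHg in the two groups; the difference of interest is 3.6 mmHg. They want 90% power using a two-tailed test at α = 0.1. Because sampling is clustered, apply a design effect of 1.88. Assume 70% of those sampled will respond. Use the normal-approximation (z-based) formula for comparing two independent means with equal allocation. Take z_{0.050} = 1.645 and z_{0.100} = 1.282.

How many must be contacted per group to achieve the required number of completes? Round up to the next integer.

n = (z_{α/2} + z_β)² · (σ₁² + σ₂²) / δ²
  = (1.645 + 1.282)² · (12² + 15² = 369) / 3.6²
  = 8.5673 · 369 / 12.96
  = 243.93
Design effect: 1.88 × 243.93 = 458.59.
Adjust for 70% response: 458.59 / 0.70 = 655.13.
Round up → n = 656 per group.

n = 656 per group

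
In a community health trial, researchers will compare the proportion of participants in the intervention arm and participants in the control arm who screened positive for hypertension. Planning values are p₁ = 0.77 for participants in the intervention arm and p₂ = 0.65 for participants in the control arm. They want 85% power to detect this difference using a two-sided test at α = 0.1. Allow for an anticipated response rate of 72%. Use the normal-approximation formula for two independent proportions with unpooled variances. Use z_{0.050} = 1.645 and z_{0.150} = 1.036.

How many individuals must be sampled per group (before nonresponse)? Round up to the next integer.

n = 281 per group

n = (z_{α/2} + z_β)² · [p₁(1−p₁) + p₂(1−p₂)] / (p₁ − p₂)²
  = (1.645 + 1.036)² · (0.77·0.23 + 0.65·0.35) / (0.12)²
  = (2.681)² · (0.1771 + 0.2275) / 0.0144
  = 7.1878 · 0.4046 / 0.0144
  = 201.96
Adjust for 72% response: 201.96 / 0.72 = 280.49.
Round up → n = 281 per group.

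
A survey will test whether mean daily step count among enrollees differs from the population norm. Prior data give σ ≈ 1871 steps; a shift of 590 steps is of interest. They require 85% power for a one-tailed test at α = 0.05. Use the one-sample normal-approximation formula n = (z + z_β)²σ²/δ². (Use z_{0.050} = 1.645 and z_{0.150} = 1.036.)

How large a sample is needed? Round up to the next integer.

n = (z_α + z_β)² · σ² / δ²
  = (1.645 + 1.036)² · 1871² / 590²
  = 7.1878 · 3500641 / 348100
  = 72.28
Round up → n = 73.

n = 73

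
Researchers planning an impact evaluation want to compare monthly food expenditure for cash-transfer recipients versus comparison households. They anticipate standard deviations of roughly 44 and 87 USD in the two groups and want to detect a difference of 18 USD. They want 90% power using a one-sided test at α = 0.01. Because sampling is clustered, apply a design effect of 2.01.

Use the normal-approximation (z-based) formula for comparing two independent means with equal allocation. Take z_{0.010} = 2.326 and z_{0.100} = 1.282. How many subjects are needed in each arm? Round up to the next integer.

n = (z_α + z_β)² · (σ₁² + σ₂²) / δ²
  = (2.326 + 1.282)² · (44² + 87² = 9505) / 18²
  = 13.0177 · 9505 / 324
  = 381.89
Design effect: 2.01 × 381.89 = 767.60.
Round up → n = 768 per group.

n = 768 per group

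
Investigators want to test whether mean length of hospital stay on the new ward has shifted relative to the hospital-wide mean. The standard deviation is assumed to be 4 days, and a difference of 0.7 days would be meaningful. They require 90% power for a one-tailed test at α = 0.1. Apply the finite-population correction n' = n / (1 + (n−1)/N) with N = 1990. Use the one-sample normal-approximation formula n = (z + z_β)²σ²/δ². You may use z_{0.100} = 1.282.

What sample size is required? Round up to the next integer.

n = 194

n = (z_α + z_β)² · σ² / δ²
  = (1.282 + 1.282)² · 4² / 0.7²
  = 6.5741 · 16 / 0.49
  = 214.66
Finite-population correction (N = 1990): 214.66 / (1 + (214.66 − 1)/1990) = 193.85.
Round up → n = 194.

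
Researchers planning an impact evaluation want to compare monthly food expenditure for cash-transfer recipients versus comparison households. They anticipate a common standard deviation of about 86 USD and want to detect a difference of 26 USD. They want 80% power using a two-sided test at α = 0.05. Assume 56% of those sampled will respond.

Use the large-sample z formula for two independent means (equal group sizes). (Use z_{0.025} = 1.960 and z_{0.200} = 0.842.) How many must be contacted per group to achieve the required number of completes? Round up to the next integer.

n = (z_{α/2} + z_β)² · (σ₁² + σ₂²) / δ²
  = (1.960 + 0.842)² · (2·86² = 14792) / 26²
  = 7.8512 · 14792 / 676
  = 171.80
Adjust for 56% response: 171.80 / 0.56 = 306.78.
Round up → n = 307 per group.

n = 307 per group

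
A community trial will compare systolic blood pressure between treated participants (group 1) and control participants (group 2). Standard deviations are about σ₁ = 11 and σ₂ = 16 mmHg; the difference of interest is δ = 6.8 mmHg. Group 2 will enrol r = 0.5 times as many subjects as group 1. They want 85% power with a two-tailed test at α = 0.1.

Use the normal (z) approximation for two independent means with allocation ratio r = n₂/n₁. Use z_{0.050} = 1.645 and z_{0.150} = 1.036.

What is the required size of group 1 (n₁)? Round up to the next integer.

n₁ = (z_{α/2} + z_β)² · (σ₁² + σ₂²/r) / δ²
   = (1.645 + 1.036)² · (11² + 16²/0.5) / 6.8²
   = 7.1878 · (121 + 512) / 46.24
   = 7.1878 · 633 / 46.24
   = 98.40
Round up → n₁ = 99; n₂ = r·n₁ = 0.5 × 99 = 50.

n₁ = 99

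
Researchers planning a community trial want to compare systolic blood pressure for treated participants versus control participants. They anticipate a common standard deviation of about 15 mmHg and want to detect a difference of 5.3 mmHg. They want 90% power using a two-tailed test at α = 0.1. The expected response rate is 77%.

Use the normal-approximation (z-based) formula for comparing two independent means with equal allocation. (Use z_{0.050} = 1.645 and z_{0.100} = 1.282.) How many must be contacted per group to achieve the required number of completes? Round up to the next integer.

n = (z_{α/2} + z_β)² · (σ₁² + σ₂²) / δ²
  = (1.645 + 1.282)² · (2·15² = 450) / 5.3²
  = 8.5673 · 450 / 28.09
  = 137.25
Adjust for 77% response: 137.25 / 0.77 = 178.24.
Round up → n = 179 per group.

n = 179 per group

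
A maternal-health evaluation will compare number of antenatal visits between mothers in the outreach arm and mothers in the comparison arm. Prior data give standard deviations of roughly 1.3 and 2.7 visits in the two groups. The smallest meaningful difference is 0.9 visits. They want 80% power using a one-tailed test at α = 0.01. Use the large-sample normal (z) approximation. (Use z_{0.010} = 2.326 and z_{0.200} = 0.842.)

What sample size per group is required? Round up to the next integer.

n = 112 per group

n = (z_α + z_β)² · (σ₁² + σ₂²) / δ²
  = (2.326 + 0.842)² · (1.3² + 2.7² = 8.98) / 0.9²
  = 10.0362 · 8.98 / 0.81
  = 111.27
Round up → n = 112 per group.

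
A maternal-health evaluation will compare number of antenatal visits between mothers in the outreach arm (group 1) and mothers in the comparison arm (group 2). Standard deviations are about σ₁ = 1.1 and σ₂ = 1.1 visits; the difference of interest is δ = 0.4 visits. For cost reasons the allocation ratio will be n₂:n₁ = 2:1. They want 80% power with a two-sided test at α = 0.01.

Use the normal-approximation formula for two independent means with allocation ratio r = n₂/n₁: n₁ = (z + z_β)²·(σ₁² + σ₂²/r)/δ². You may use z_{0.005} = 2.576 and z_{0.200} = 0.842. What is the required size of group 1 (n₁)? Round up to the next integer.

n₁ = 133

n₁ = (z_{α/2} + z_β)² · (σ₁² + σ₂²/r) / δ²
   = (2.576 + 0.842)² · (1.1² + 1.1²/2) / 0.4²
   = 11.6827 · (1.21 + 0.605) / 0.16
   = 11.6827 · 1.815 / 0.16
   = 132.53
Round up → n₁ = 133; n₂ = r·n₁ = 2 × 133 = 266.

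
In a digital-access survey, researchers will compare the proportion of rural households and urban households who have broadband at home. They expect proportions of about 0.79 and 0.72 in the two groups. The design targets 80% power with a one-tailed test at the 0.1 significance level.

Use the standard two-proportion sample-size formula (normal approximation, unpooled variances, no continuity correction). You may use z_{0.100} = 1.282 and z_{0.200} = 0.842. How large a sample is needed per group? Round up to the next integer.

n = (z_α + z_β)² · [p₁(1−p₁) + p₂(1−p₂)] / (p₁ − p₂)²
  = (1.282 + 0.842)² · (0.79·0.21 + 0.72·0.28) / (0.07)²
  = (2.124)² · (0.1659 + 0.2016) / 0.0049
  = 4.5114 · 0.3675 / 0.0049
  = 338.35
Round up → n = 339 per group.

n = 339 per group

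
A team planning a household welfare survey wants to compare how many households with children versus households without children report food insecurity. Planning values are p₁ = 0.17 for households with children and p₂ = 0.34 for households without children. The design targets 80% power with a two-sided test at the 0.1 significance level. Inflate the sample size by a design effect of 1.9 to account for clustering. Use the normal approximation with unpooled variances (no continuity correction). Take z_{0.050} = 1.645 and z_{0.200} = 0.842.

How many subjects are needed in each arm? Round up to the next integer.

n = (z_{α/2} + z_β)² · [p₁(1−p₁) + p₂(1−p₂)] / (p₁ − p₂)²
  = (1.645 + 0.842)² · (0.17·0.83 + 0.34·0.66) / (-0.17)²
  = (2.487)² · (0.1411 + 0.2244) / 0.0289
  = 6.1852 · 0.3655 / 0.0289
  = 78.22
Design effect: 1.9 × 78.22 = 148.63.
Round up → n = 149 per group.

n = 149 per group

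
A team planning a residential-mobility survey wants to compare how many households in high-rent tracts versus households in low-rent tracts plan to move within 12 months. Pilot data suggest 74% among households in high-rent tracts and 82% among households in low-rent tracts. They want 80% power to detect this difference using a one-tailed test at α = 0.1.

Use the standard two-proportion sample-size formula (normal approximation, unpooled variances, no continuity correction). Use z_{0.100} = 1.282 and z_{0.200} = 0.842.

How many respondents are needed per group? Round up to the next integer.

n = (z_α + z_β)² · [p₁(1−p₁) + p₂(1−p₂)] / (p₁ − p₂)²
  = (1.282 + 0.842)² · (0.74·0.26 + 0.82·0.18) / (-0.08)²
  = (2.124)² · (0.1924 + 0.1476) / 0.0064
  = 4.5114 · 0.3400 / 0.0064
  = 239.67
Round up → n = 240 per group.

n = 240 per group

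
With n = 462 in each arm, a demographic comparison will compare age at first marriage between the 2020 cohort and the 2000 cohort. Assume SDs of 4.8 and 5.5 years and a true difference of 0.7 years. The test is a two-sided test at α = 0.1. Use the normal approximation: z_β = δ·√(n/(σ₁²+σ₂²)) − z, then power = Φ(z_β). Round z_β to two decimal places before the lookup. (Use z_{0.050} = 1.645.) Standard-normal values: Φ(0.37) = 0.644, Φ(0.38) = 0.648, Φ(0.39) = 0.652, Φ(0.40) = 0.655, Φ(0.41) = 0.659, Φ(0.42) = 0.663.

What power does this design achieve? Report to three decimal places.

Power ≈ 0.663

z_β = δ·√(n/(σ₁²+σ₂²)) − z_{α/2}
    = 0.7 · √(462/53.29) − 1.645
    = 0.7 · 2.94441 − 1.645
    = 2.0611 − 1.645 = 0.4161 → 0.42
Power = Φ(0.42) = 0.663.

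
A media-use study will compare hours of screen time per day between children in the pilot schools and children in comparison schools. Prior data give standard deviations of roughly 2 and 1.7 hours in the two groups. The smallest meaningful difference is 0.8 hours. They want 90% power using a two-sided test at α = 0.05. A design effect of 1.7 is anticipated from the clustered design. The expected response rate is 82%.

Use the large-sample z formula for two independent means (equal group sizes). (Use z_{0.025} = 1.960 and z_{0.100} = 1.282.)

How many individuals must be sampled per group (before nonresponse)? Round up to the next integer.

n = 235 per group

n = (z_{α/2} + z_β)² · (σ₁² + σ₂²) / δ²
  = (1.960 + 1.282)² · (2² + 1.7² = 6.89) / 0.8²
  = 10.5106 · 6.89 / 0.64
  = 113.15
Design effect: 1.7 × 113.15 = 192.36.
Adjust for 82% response: 192.36 / 0.82 = 234.59.
Round up → n = 235 per group.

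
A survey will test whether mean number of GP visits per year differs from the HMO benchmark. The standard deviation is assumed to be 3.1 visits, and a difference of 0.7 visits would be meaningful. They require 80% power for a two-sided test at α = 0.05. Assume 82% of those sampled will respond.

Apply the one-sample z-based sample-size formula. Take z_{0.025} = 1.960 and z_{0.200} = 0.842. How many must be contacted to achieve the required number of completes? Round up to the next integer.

n = 188

n = (z_{α/2} + z_β)² · σ² / δ²
  = (1.960 + 0.842)² · 3.1² / 0.7²
  = 7.8512 · 9.61 / 0.49
  = 153.98
Adjust for 82% response: 153.98 / 0.82 = 187.78.
Round up → n = 188.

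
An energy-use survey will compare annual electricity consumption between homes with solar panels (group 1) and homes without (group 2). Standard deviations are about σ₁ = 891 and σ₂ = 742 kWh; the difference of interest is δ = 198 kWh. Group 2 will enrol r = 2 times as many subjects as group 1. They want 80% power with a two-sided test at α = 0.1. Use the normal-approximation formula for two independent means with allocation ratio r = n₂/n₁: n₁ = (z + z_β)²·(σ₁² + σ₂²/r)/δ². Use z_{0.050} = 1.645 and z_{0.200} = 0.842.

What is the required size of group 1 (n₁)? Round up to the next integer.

n₁ = 169

n₁ = (z_{α/2} + z_β)² · (σ₁² + σ₂²/r) / δ²
   = (1.645 + 0.842)² · (891² + 742²/2) / 198²
   = 6.1852 · (793881 + 275282) / 39204
   = 6.1852 · 1069163 / 39204
   = 168.68
Round up → n₁ = 169; n₂ = r·n₁ = 2 × 169 = 338.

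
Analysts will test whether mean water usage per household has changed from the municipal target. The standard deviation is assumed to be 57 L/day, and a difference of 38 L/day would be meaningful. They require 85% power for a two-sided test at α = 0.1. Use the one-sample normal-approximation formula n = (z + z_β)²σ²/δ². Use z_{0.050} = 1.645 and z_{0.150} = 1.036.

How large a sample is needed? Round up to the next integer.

n = (z_{α/2} + z_β)² · σ² / δ²
  = (1.645 + 1.036)² · 57² / 38²
  = 7.1878 · 3249 / 1444
  = 16.17
Round up → n = 17.

n = 17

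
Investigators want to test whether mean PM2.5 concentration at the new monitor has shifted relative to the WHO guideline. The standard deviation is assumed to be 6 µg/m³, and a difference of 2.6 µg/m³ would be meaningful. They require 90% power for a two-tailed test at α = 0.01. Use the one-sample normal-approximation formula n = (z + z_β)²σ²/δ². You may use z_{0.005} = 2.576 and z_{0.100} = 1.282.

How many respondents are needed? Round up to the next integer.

n = (z_{α/2} + z_β)² · σ² / δ²
  = (2.576 + 1.282)² · 6² / 2.6²
  = 14.8842 · 36 / 6.76
  = 79.26
Round up → n = 80.

n = 80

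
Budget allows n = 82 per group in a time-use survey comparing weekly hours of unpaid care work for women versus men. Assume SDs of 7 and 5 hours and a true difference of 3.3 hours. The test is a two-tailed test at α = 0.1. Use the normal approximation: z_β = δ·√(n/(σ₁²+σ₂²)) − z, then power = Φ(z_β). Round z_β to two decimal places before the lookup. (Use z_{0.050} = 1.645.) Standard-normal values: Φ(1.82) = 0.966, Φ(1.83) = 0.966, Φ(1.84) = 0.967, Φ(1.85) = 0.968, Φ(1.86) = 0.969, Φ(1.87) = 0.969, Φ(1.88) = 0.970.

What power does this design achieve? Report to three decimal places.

z_β = δ·√(n/(σ₁²+σ₂²)) − z_{α/2}
    = 3.3 · √(82/74) − 1.645
    = 3.3 · 1.05267 − 1.645
    = 3.4738 − 1.645 = 1.8288 → 1.83
Power = Φ(1.83) = 0.966.

Power ≈ 0.966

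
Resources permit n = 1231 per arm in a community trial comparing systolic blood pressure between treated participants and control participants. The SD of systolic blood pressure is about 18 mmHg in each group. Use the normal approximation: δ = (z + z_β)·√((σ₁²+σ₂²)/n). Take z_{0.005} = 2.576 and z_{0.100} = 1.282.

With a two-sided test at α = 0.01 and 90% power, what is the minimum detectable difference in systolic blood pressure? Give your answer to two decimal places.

Minimum detectable difference ≈ 2.80 mmHg

δ = (z_{α/2} + z_β) · √((σ₁²+σ₂²)/n)
  = (2.576 + 1.282) · √(648/1231)
  = 3.858 · √0.5264
  = 3.858 · 0.7255
  = 2.7991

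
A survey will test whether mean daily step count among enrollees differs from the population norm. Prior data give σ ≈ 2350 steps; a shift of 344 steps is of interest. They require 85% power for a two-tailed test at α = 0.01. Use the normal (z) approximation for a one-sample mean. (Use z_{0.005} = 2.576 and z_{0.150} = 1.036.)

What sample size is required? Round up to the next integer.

n = (z_{α/2} + z_β)² · σ² / δ²
  = (2.576 + 1.036)² · 2350² / 344²
  = 13.0465 · 5522500 / 118336
  = 608.86
Round up → n = 609.

n = 609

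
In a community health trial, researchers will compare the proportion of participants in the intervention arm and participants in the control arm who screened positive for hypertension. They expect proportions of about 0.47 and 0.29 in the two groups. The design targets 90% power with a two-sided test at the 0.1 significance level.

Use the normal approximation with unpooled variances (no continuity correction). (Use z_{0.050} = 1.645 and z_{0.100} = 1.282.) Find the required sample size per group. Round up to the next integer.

n = 121 per group

n = (z_{α/2} + z_β)² · [p₁(1−p₁) + p₂(1−p₂)] / (p₁ − p₂)²
  = (1.645 + 1.282)² · (0.47·0.53 + 0.29·0.71) / (0.18)²
  = (2.927)² · (0.2491 + 0.2059) / 0.0324
  = 8.5673 · 0.4550 / 0.0324
  = 120.31
Round up → n = 121 per group.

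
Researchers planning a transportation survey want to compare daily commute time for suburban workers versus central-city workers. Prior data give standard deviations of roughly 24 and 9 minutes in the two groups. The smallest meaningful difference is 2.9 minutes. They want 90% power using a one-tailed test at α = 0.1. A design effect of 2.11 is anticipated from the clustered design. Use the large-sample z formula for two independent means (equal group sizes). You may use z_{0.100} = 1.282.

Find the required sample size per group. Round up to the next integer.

n = (z_α + z_β)² · (σ₁² + σ₂²) / δ²
  = (1.282 + 1.282)² · (24² + 9² = 657) / 2.9²
  = 6.5741 · 657 / 8.41
  = 513.58
Design effect: 2.11 × 513.58 = 1083.65.
Round up → n = 1084 per group.

n = 1084 per group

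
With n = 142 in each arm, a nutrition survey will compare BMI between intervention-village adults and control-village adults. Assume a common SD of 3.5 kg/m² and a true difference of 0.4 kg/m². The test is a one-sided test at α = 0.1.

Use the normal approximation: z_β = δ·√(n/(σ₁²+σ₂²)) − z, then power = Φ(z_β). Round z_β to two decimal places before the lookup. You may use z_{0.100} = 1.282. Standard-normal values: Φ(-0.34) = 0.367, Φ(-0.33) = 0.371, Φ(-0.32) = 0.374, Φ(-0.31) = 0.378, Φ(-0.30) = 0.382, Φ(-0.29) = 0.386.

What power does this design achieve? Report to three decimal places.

z_β = δ·√(n/(σ₁²+σ₂²)) − z_α
    = 0.4 · √(142/24.5) − 1.282
    = 0.4 · 2.40747 − 1.282
    = 0.9630 − 1.282 = -0.3190 → -0.32
Power = Φ(-0.32) = 0.374.

Power ≈ 0.374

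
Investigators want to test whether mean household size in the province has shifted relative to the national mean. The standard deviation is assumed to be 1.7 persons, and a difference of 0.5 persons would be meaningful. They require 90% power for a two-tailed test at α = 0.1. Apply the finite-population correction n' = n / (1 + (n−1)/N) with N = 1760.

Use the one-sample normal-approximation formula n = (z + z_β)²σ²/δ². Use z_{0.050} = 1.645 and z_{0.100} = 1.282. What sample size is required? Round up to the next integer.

n = 94

n = (z_{α/2} + z_β)² · σ² / δ²
  = (1.645 + 1.282)² · 1.7² / 0.5²
  = 8.5673 · 2.89 / 0.25
  = 99.04
Finite-population correction (N = 1760): 99.04 / (1 + (99.04 − 1)/1760) = 93.81.
Round up → n = 94.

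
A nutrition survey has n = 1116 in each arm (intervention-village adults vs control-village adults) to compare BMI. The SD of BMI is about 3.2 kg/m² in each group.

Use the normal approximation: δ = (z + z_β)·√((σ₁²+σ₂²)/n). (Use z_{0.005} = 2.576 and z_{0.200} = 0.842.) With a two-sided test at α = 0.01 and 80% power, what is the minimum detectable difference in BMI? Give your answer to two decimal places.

Minimum detectable difference ≈ 0.46 kg/m²

δ = (z_{α/2} + z_β) · √((σ₁²+σ₂²)/n)
  = (2.576 + 0.842) · √(20.48/1116)
  = 3.418 · √0.01835
  = 3.418 · 0.1355
  = 0.4630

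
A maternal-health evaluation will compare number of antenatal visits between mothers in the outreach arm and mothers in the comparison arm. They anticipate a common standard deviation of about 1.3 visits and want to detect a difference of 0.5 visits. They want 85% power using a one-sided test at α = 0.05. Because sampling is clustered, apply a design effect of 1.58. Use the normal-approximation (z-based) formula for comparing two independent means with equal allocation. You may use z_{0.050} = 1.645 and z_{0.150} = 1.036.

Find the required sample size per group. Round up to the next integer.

n = 154 per group

n = (z_α + z_β)² · (σ₁² + σ₂²) / δ²
  = (1.645 + 1.036)² · (2·1.3² = 3.38) / 0.5²
  = 7.1878 · 3.38 / 0.25
  = 97.18
Design effect: 1.58 × 97.18 = 153.54.
Round up → n = 154 per group.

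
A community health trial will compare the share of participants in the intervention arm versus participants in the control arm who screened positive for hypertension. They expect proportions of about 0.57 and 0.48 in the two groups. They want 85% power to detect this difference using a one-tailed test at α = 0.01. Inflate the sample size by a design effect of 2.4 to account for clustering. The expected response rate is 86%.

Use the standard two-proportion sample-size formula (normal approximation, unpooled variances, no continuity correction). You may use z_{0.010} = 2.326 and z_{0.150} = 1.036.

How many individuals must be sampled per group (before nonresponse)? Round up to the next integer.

n = 1927 per group

n = (z_α + z_β)² · [p₁(1−p₁) + p₂(1−p₂)] / (p₁ − p₂)²
  = (2.326 + 1.036)² · (0.57·0.43 + 0.48·0.52) / (0.09)²
  = (3.362)² · (0.2451 + 0.2496) / 0.0081
  = 11.3030 · 0.4947 / 0.0081
  = 690.32
Design effect: 2.4 × 690.32 = 1656.78.
Adjust for 86% response: 1656.78 / 0.86 = 1926.48.
Round up → n = 1927 per group.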